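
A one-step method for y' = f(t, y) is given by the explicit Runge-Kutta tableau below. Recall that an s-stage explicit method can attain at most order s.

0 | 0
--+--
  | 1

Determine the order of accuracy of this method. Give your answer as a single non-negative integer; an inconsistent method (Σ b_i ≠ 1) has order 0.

1

b = (1)
c = (0)
Σ b_i: 1·1 = 1 ✓; 1 stage ⇒ order 1.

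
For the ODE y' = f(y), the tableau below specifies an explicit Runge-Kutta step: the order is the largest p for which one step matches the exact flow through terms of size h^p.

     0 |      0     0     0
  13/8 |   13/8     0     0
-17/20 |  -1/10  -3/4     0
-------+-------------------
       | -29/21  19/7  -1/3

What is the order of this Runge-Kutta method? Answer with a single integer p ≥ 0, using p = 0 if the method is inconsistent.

1

b = (-29/21, 19/7, -1/3)
c = (0, 13/8, -17/20)
Ac = (0, 0, -39/32)
Σ b_i: (-29/21)·1 + 19/7·1 + (-1/3)·1 = 1 ✓
b·c: 19/7·13/8 + (-1/3)·(-17/20) = 3943/840 ≠ 1/2 ⇒ order 1.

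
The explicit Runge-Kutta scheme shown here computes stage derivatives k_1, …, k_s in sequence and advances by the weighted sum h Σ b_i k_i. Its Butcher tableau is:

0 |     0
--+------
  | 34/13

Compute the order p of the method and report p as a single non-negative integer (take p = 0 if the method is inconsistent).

0

b = (34/13)
c = (0)
Σ b_i: 34/13·1 = 34/13 ≠ 1 ⇒ order 0.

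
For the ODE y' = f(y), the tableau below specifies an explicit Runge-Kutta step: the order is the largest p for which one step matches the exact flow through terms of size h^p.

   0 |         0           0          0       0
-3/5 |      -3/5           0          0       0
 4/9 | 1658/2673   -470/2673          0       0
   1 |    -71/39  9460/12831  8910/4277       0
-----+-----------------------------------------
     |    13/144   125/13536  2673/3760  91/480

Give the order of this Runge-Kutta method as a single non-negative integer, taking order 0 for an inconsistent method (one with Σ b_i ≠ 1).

b = (13/144, 125/13536, 2673/3760, 91/480)
c = (0, -3/5, 4/9, 1)
Ac = (0, 0, 94/891, 44/91)
Σ b_i: 13/144·1 + 125/13536·1 + 2673/3760·1 + 91/480·1 = 1 ✓
b·c: 125/13536·(-3/5) + 2673/3760·4/9 + 91/480·1 = 1/2 ✓
b·c²: 125/13536·9/25 + 2673/3760·16/81 + 91/480·1 = 1/3 ✓
b·Ac: 2673/3760·94/891 + 91/480·44/91 = 1/6 ✓
b·c³: 125/13536·(-27/125) + 2673/3760·64/729 + 91/480·1 = 1/4 ✓
b·(c∘Ac): 2673/3760·376/8019 + 91/480·44/91 = 1/8 ✓
b·Ac²: 2673/3760·(-94/1485) + 91/480·44/65 = 1/12 ✓
b·A²c: 91/480·20/91 = 1/24 ✓; 4 stages ⇒ order 4.

4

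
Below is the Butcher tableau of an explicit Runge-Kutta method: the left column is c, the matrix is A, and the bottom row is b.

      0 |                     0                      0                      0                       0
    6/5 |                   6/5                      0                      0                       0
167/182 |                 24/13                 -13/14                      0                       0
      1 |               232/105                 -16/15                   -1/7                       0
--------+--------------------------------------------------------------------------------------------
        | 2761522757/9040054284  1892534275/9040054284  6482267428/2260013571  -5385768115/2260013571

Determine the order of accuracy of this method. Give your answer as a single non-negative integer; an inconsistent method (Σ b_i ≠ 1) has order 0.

3

b = (2761522757/9040054284, 1892534275/9040054284, 6482267428/2260013571, -5385768115/2260013571)
c = (0, 6/5, 167/182, 1)
Ac = (0, 0, -39/35, -44943/31850)
Σ b_i: 2761522757/9040054284·1 + 1892534275/9040054284·1 + 6482267428/2260013571·1 + (-5385768115/2260013571)·1 = 1 ✓
b·c: 1892534275/9040054284·6/5 + 6482267428/2260013571·167/182 + (-5385768115/2260013571)·1 = 1/2 ✓
b·c²: 1892534275/9040054284·36/25 + 6482267428/2260013571·27889/33124 + (-5385768115/2260013571)·1 = 1/3 ✓
b·Ac: 6482267428/2260013571·(-39/35) + (-5385768115/2260013571)·(-44943/31850) = 1/6 ✓
b·c³: 1892534275/9040054284·216/125 + 6482267428/2260013571·4657463/6028568 + (-5385768115/2260013571)·1 = 44466863677/228512483290 ≠ 1/4 ⇒ order 3.
b·(c∘Ac): 6482267428/2260013571·(-501/490) + (-5385768115/2260013571)·(-44943/31850) = 647986135/1506675714 ≠ 1/8
b·Ac²: 6482267428/2260013571·(-234/175) + (-5385768115/2260013571)·(-48004781/28983500) = 459769301339/4113224699220 ≠ 1/12
b·A²c: (-5385768115/2260013571)·39/245 = -285775451/753337857 ≠ 1/24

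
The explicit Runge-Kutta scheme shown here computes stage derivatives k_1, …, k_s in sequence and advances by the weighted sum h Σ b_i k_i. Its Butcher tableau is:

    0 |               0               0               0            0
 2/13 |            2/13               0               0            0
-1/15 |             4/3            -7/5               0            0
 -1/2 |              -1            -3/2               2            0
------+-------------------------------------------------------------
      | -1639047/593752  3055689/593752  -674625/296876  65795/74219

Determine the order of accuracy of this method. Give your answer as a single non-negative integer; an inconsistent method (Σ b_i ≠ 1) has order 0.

3

b = (-1639047/593752, 3055689/593752, -674625/296876, 65795/74219)
c = (0, 2/13, -1/15, -1/2)
Ac = (0, 0, -14/65, -71/195)
Σ b_i: (-1639047/593752)·1 + 3055689/593752·1 + (-674625/296876)·1 + 65795/74219·1 = 1 ✓
b·c: 3055689/593752·2/13 + (-674625/296876)·(-1/15) + 65795/74219·(-1/2) = 1/2 ✓
b·c²: 3055689/593752·4/169 + (-674625/296876)·1/225 + 65795/74219·1/4 = 1/3 ✓
b·Ac: (-674625/296876)·(-14/65) + 65795/74219·(-71/195) = 1/6 ✓
b·c³: 3055689/593752·8/2197 + (-674625/296876)·(-1/3375) + 65795/74219·(-1/8) = -6349409/69468984 ≠ 1/4 ⇒ order 3.
b·(c∘Ac): (-674625/296876)·14/975 + 65795/74219·71/390 = 28669/222657 ≠ 1/8
b·Ac²: (-674625/296876)·(-28/845) + 65795/74219·(-1012/38025) = 2244959/43418115 ≠ 1/12
b·A²c: 65795/74219·(-28/65) = -368452/964847 ≠ 1/24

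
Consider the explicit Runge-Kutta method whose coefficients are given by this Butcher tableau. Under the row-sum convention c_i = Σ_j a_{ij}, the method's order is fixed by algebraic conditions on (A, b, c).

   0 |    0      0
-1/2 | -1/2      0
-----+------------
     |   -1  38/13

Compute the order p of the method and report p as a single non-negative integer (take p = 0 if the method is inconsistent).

0

b = (-1, 38/13)
c = (0, -1/2)
Σ b_i: (-1)·1 + 38/13·1 = 25/13 ≠ 1 ⇒ order 0.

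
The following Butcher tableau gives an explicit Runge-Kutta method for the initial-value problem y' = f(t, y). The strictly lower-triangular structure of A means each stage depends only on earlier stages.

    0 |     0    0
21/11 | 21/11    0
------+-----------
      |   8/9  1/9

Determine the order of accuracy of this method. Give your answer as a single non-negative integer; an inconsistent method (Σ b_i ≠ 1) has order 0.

b = (8/9, 1/9)
c = (0, 21/11)
Σ b_i: 8/9·1 + 1/9·1 = 1 ✓
b·c: 1/9·21/11 = 7/33 ≠ 1/2 ⇒ order 1.

1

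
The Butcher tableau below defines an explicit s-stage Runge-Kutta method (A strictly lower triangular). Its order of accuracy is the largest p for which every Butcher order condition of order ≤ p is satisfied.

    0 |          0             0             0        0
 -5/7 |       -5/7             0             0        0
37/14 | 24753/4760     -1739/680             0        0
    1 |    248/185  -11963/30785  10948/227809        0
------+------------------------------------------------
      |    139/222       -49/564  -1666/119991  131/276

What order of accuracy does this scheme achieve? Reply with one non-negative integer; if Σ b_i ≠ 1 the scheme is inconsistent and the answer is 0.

4

b = (139/222, -49/564, -1666/119991, 131/276)
c = (0, -5/7, 37/14, 1)
Ac = (0, 0, 1739/952, 53/131)
Σ b_i: 139/222·1 + (-49/564)·1 + (-1666/119991)·1 + 131/276·1 = 1 ✓
b·c: (-49/564)·(-5/7) + (-1666/119991)·37/14 + 131/276·1 = 1/2 ✓
b·c²: (-49/564)·25/49 + (-1666/119991)·1369/196 + 131/276·1 = 1/3 ✓
b·Ac: (-1666/119991)·1739/952 + 131/276·53/131 = 1/6 ✓
b·c³: (-49/564)·(-125/343) + (-1666/119991)·50653/2744 + 131/276·1 = 1/4 ✓
b·(c∘Ac): (-1666/119991)·64343/13328 + 131/276·53/131 = 1/8 ✓
b·Ac²: (-1666/119991)·(-8695/6664) + 131/276·18/131 = 1/12 ✓
b·A²c: 131/276·23/262 = 1/24 ✓; 4 stages ⇒ order 4.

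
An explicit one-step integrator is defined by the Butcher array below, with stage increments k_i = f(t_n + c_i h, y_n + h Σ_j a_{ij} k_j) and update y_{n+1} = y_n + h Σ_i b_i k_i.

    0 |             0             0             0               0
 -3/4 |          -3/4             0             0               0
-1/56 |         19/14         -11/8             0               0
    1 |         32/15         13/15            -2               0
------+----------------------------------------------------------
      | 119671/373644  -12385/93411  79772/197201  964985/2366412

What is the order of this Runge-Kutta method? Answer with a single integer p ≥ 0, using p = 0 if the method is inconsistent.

b = (119671/373644, -12385/93411, 79772/197201, 964985/2366412)
c = (0, -3/4, -1/56, 1)
Ac = (0, 0, 33/32, -43/70)
Σ b_i: 119671/373644·1 + (-12385/93411)·1 + 79772/197201·1 + 964985/2366412·1 = 1 ✓
b·c: (-12385/93411)·(-3/4) + 79772/197201·(-1/56) + 964985/2366412·1 = 1/2 ✓
b·c²: (-12385/93411)·9/16 + 79772/197201·1/3136 + 964985/2366412·1 = 1/3 ✓
b·Ac: 79772/197201·33/32 + 964985/2366412·(-43/70) = 1/6 ✓
b·c³: (-12385/93411)·(-27/64) + 79772/197201·(-1/175616) + 964985/2366412·1 = 12937111/27898752 ≠ 1/4 ⇒ order 3.
b·(c∘Ac): 79772/197201·(-33/1792) + 964985/2366412·(-43/70) = -514025/1992768 ≠ 1/8
b·Ac²: 79772/197201·(-99/128) + 964985/2366412·3817/7840 = -60607481/530076288 ≠ 1/12
b·A²c: 964985/2366412·(-33/16) = -10614835/12620864 ≠ 1/24

3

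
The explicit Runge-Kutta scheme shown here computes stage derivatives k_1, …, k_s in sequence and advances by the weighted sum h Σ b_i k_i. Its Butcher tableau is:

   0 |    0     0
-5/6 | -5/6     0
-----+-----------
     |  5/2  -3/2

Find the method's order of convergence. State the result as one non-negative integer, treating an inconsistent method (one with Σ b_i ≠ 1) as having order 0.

1

b = (5/2, -3/2)
c = (0, -5/6)
Σ b_i: 5/2·1 + (-3/2)·1 = 1 ✓
b·c: (-3/2)·(-5/6) = 5/4 ≠ 1/2 ⇒ order 1.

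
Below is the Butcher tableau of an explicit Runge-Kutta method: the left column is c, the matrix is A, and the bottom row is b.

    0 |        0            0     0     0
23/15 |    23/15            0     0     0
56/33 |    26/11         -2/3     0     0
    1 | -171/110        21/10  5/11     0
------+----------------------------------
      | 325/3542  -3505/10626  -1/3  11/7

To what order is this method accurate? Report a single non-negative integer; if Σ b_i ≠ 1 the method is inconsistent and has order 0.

2

b = (325/3542, -3505/10626, -1/3, 11/7)
c = (0, 23/15, 56/33, 1)
Ac = (0, 0, -46/45, 72443/18150)
Σ b_i: 325/3542·1 + (-3505/10626)·1 + (-1/3)·1 + 11/7·1 = 1 ✓
b·c: (-3505/10626)·23/15 + (-1/3)·56/33 + 11/7·1 = 1/2 ✓
b·c²: (-3505/10626)·529/225 + (-1/3)·3136/1089 + 11/7·1 = -1389/8470 ≠ 1/3 ⇒ order 2.
b·Ac: (-1/3)·(-46/45) + 11/7·72443/18150 = 98201/14850 ≠ 1/6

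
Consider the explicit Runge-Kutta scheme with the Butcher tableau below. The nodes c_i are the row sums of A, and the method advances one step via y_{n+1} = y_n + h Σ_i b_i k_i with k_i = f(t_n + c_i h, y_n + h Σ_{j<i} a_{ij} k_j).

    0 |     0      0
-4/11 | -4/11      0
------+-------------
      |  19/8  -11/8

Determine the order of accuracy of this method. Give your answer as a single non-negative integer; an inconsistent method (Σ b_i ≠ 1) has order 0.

b = (19/8, -11/8)
c = (0, -4/11)
Σ b_i: 19/8·1 + (-11/8)·1 = 1 ✓
b·c: (-11/8)·(-4/11) = 1/2 ✓; 2 stages ⇒ order 2.

2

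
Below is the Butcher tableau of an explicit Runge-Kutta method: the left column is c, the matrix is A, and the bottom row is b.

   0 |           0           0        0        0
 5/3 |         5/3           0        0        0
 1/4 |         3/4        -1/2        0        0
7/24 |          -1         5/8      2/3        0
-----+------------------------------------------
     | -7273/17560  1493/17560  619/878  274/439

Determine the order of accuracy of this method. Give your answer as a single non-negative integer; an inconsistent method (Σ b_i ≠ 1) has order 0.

b = (-7273/17560, 1493/17560, 619/878, 274/439)
c = (0, 5/3, 1/4, 7/24)
Ac = (0, 0, -5/6, 29/24)
Σ b_i: (-7273/17560)·1 + 1493/17560·1 + 619/878·1 + 274/439·1 = 1 ✓
b·c: 1493/17560·5/3 + 619/878·1/4 + 274/439·7/24 = 1/2 ✓
b·c²: 1493/17560·25/9 + 619/878·1/16 + 274/439·49/576 = 1/3 ✓
b·Ac: 619/878·(-5/6) + 274/439·29/24 = 1/6 ✓
b·c³: 1493/17560·125/27 + 619/878·1/64 + 274/439·343/13824 = 424939/1011456 ≠ 1/4 ⇒ order 3.
b·(c∘Ac): 619/878·(-5/24) + 274/439·203/576 = 9241/126432 ≠ 1/8
b·Ac²: 619/878·(-25/18) + 274/439·16/9 = 229/1756 ≠ 1/12
b·A²c: 274/439·(-5/9) = -1370/3951 ≠ 1/24

3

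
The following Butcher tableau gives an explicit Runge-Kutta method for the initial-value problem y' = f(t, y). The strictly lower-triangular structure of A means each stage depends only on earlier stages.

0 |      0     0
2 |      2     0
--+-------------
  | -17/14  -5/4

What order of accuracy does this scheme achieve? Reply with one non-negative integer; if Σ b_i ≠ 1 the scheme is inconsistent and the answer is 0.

0

b = (-17/14, -5/4)
c = (0, 2)
Σ b_i: (-17/14)·1 + (-5/4)·1 = -69/28 ≠ 1 ⇒ order 0.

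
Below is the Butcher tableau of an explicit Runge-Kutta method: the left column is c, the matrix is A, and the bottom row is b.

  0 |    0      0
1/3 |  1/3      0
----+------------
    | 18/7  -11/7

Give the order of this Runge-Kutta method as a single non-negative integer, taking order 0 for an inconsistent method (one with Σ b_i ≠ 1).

b = (18/7, -11/7)
c = (0, 1/3)
Σ b_i: 18/7·1 + (-11/7)·1 = 1 ✓
b·c: (-11/7)·1/3 = -11/21 ≠ 1/2 ⇒ order 1.

1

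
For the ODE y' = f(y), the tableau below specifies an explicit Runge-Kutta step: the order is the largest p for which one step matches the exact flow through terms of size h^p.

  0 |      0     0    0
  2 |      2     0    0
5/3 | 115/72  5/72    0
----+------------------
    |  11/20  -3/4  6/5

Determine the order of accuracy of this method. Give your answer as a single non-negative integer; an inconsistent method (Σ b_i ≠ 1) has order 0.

3

b = (11/20, -3/4, 6/5)
c = (0, 2, 5/3)
Ac = (0, 0, 5/36)
Σ b_i: 11/20·1 + (-3/4)·1 + 6/5·1 = 1 ✓
b·c: (-3/4)·2 + 6/5·5/3 = 1/2 ✓
b·c²: (-3/4)·4 + 6/5·25/9 = 1/3 ✓
b·Ac: 6/5·5/36 = 1/6 ✓; 3 stages ⇒ order 3.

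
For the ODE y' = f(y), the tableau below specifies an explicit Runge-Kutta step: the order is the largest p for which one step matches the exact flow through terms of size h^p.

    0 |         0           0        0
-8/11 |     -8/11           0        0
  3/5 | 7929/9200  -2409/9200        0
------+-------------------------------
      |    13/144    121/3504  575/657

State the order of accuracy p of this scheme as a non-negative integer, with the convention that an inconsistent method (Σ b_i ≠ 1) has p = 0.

3

b = (13/144, 121/3504, 575/657)
c = (0, -8/11, 3/5)
Ac = (0, 0, 219/1150)
Σ b_i: 13/144·1 + 121/3504·1 + 575/657·1 = 1 ✓
b·c: 121/3504·(-8/11) + 575/657·3/5 = 1/2 ✓
b·c²: 121/3504·64/121 + 575/657·9/25 = 1/3 ✓
b·Ac: 575/657·219/1150 = 1/6 ✓; 3 stages ⇒ order 3.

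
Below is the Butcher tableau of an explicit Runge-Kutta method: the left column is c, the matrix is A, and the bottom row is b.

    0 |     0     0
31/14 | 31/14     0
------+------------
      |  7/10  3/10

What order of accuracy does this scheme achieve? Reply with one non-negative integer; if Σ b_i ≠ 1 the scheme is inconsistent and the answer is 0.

1

b = (7/10, 3/10)
c = (0, 31/14)
Σ b_i: 7/10·1 + 3/10·1 = 1 ✓
b·c: 3/10·31/14 = 93/140 ≠ 1/2 ⇒ order 1.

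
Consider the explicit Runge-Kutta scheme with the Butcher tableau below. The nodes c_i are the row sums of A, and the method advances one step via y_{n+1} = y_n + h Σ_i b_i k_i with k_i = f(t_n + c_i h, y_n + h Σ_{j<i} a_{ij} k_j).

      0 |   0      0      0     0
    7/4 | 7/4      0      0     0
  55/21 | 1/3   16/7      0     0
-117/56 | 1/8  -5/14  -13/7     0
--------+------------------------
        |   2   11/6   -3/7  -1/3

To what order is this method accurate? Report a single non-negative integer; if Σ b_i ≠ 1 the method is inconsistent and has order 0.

b = (2, 11/6, -3/7, -1/3)
c = (0, 7/4, 55/21, -117/56)
Ac = (0, 0, 4, -6455/1176)
Σ b_i: 2·1 + 11/6·1 + (-3/7)·1 + (-1/3)·1 = 43/14 ≠ 1 ⇒ order 0.

0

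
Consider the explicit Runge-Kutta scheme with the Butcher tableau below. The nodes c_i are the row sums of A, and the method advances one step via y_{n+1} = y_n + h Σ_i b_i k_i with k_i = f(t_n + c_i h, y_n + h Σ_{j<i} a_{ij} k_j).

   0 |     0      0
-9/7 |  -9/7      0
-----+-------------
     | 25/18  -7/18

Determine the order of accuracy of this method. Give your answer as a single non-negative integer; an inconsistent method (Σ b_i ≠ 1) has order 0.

b = (25/18, -7/18)
c = (0, -9/7)
Σ b_i: 25/18·1 + (-7/18)·1 = 1 ✓
b·c: (-7/18)·(-9/7) = 1/2 ✓; 2 stages ⇒ order 2.

2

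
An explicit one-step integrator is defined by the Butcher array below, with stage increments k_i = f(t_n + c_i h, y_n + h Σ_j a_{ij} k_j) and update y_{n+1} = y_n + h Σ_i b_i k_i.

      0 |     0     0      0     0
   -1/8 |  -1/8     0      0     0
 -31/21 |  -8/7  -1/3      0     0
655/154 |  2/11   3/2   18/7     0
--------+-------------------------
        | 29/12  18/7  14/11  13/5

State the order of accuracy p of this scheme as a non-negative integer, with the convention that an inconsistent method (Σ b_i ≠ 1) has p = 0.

0

b = (29/12, 18/7, 14/11, 13/5)
c = (0, -1/8, -31/21, 655/154)
Ac = (0, 0, 1/24, -3123/784)
Σ b_i: 29/12·1 + 18/7·1 + 14/11·1 + 13/5·1 = 40937/4620 ≠ 1 ⇒ order 0.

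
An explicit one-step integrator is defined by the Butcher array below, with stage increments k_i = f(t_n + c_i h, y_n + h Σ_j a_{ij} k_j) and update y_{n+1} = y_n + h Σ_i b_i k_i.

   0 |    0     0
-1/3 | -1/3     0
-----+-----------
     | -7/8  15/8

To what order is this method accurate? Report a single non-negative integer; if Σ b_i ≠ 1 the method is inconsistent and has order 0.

b = (-7/8, 15/8)
c = (0, -1/3)
Σ b_i: (-7/8)·1 + 15/8·1 = 1 ✓
b·c: 15/8·(-1/3) = -5/8 ≠ 1/2 ⇒ order 1.

1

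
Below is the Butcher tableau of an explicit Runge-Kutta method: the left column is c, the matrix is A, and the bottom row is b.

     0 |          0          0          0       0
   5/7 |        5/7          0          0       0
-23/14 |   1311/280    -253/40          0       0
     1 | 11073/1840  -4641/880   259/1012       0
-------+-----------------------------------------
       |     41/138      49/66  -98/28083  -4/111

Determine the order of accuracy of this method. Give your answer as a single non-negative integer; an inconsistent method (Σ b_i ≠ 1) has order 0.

b = (41/138, 49/66, -98/28083, -4/111)
c = (0, 5/7, -23/14, 1)
Ac = (0, 0, -253/56, -67/16)
Σ b_i: 41/138·1 + 49/66·1 + (-98/28083)·1 + (-4/111)·1 = 1 ✓
b·c: 49/66·5/7 + (-98/28083)·(-23/14) + (-4/111)·1 = 1/2 ✓
b·c²: 49/66·25/49 + (-98/28083)·529/196 + (-4/111)·1 = 1/3 ✓
b·Ac: (-98/28083)·(-253/56) + (-4/111)·(-67/16) = 1/6 ✓
b·c³: 49/66·125/343 + (-98/28083)·(-12167/2744) + (-4/111)·1 = 1/4 ✓
b·(c∘Ac): (-98/28083)·5819/784 + (-4/111)·(-67/16) = 1/8 ✓
b·Ac²: (-98/28083)·(-1265/392) + (-4/111)·(-2) = 1/12 ✓
b·A²c: (-4/111)·(-37/32) = 1/24 ✓; 4 stages ⇒ order 4.

4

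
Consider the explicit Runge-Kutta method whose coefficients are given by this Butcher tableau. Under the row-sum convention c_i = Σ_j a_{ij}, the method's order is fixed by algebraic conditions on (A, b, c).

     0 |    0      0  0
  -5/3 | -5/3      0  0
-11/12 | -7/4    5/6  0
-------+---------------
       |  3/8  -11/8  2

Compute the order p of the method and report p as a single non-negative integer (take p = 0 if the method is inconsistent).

b = (3/8, -11/8, 2)
c = (0, -5/3, -11/12)
Ac = (0, 0, -25/18)
Σ b_i: 3/8·1 + (-11/8)·1 + 2·1 = 1 ✓
b·c: (-11/8)·(-5/3) + 2·(-11/12) = 11/24 ≠ 1/2 ⇒ order 1.

1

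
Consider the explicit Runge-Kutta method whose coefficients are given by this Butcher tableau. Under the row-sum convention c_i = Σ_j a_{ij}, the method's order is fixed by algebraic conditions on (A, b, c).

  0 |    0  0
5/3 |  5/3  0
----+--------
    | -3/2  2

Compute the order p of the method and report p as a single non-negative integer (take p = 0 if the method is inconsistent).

0

b = (-3/2, 2)
c = (0, 5/3)
Σ b_i: (-3/2)·1 + 2·1 = 1/2 ≠ 1 ⇒ order 0.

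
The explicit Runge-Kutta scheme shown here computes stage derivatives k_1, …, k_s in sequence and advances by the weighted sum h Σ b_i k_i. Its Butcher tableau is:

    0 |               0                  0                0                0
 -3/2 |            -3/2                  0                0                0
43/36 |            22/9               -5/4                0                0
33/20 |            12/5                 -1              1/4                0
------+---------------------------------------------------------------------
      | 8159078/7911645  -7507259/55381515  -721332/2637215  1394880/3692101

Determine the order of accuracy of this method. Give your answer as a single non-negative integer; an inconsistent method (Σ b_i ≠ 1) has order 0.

3

b = (8159078/7911645, -7507259/55381515, -721332/2637215, 1394880/3692101)
c = (0, -3/2, 43/36, 33/20)
Ac = (0, 0, 15/8, 259/144)
Σ b_i: 8159078/7911645·1 + (-7507259/55381515)·1 + (-721332/2637215)·1 + 1394880/3692101·1 = 1 ✓
b·c: (-7507259/55381515)·(-3/2) + (-721332/2637215)·43/36 + 1394880/3692101·33/20 = 1/2 ✓
b·c²: (-7507259/55381515)·9/4 + (-721332/2637215)·1849/1296 + 1394880/3692101·1089/400 = 1/3 ✓
b·Ac: (-721332/2637215)·15/8 + 1394880/3692101·259/144 = 1/6 ✓
b·c³: (-7507259/55381515)·(-27/8) + (-721332/2637215)·79507/46656 + 1394880/3692101·35937/8000 = 9618459853/5696384400 ≠ 1/4 ⇒ order 3.
b·(c∘Ac): (-721332/2637215)·215/96 + 1394880/3692101·2849/960 = 2146195/4219544 ≠ 1/8
b·Ac²: (-721332/2637215)·(-45/16) + 1394880/3692101·(-9815/5184) = 21522533/398746908 ≠ 1/12
b·A²c: 1394880/3692101·15/32 = 653850/3692101 ≠ 1/24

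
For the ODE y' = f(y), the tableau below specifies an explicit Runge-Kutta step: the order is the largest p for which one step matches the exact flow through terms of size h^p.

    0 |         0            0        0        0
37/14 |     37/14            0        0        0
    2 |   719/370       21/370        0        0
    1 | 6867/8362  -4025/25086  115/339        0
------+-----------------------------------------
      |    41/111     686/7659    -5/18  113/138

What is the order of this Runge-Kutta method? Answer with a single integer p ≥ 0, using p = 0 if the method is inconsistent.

b = (41/111, 686/7659, -5/18, 113/138)
c = (0, 37/14, 2, 1)
Ac = (0, 0, 3/20, 115/452)
Σ b_i: 41/111·1 + 686/7659·1 + (-5/18)·1 + 113/138·1 = 1 ✓
b·c: 686/7659·37/14 + (-5/18)·2 + 113/138·1 = 1/2 ✓
b·c²: 686/7659·1369/196 + (-5/18)·4 + 113/138·1 = 1/3 ✓
b·Ac: (-5/18)·3/20 + 113/138·115/452 = 1/6 ✓
b·c³: 686/7659·50653/2744 + (-5/18)·8 + 113/138·1 = 1/4 ✓
b·(c∘Ac): (-5/18)·3/10 + 113/138·115/452 = 1/8 ✓
b·Ac²: (-5/18)·111/280 + 113/138·1495/6328 = 1/12 ✓
b·A²c: 113/138·23/452 = 1/24 ✓; 4 stages ⇒ order 4.

4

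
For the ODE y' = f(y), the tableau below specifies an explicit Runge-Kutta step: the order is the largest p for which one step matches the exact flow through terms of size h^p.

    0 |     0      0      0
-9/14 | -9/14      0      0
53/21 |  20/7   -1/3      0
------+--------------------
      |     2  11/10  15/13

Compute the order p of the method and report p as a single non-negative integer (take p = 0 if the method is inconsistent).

b = (2, 11/10, 15/13)
c = (0, -9/14, 53/21)
Ac = (0, 0, 3/14)
Σ b_i: 2·1 + 11/10·1 + 15/13·1 = 553/130 ≠ 1 ⇒ order 0.

0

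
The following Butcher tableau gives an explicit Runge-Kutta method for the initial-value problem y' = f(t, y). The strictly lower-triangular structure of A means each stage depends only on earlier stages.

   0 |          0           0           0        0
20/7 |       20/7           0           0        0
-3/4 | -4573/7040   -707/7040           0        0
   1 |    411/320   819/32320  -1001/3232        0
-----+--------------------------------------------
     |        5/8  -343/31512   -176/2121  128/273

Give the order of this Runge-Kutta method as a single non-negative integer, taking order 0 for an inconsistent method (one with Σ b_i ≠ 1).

4

b = (5/8, -343/31512, -176/2121, 128/273)
c = (0, 20/7, -3/4, 1)
Ac = (0, 0, -101/352, 39/128)
Σ b_i: 5/8·1 + (-343/31512)·1 + (-176/2121)·1 + 128/273·1 = 1 ✓
b·c: (-343/31512)·20/7 + (-176/2121)·(-3/4) + 128/273·1 = 1/2 ✓
b·c²: (-343/31512)·400/49 + (-176/2121)·9/16 + 128/273·1 = 1/3 ✓
b·Ac: (-176/2121)·(-101/352) + 128/273·39/128 = 1/6 ✓
b·c³: (-343/31512)·8000/343 + (-176/2121)·(-27/64) + 128/273·1 = 1/4 ✓
b·(c∘Ac): (-176/2121)·303/1408 + 128/273·39/128 = 1/8 ✓
b·Ac²: (-176/2121)·(-505/616) + 128/273·117/3584 = 1/12 ✓
b·A²c: 128/273·91/1024 = 1/24 ✓; 4 stages ⇒ order 4.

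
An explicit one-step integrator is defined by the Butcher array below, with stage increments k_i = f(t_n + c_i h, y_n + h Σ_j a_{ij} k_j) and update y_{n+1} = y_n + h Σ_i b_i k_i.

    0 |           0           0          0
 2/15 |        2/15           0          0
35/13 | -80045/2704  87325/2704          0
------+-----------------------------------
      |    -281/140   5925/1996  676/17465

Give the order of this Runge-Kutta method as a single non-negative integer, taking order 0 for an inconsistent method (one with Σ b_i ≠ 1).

3

b = (-281/140, 5925/1996, 676/17465)
c = (0, 2/15, 35/13)
Ac = (0, 0, 17465/4056)
Σ b_i: (-281/140)·1 + 5925/1996·1 + 676/17465·1 = 1 ✓
b·c: 5925/1996·2/15 + 676/17465·35/13 = 1/2 ✓
b·c²: 5925/1996·4/225 + 676/17465·1225/169 = 1/3 ✓
b·Ac: 676/17465·17465/4056 = 1/6 ✓; 3 stages ⇒ order 3.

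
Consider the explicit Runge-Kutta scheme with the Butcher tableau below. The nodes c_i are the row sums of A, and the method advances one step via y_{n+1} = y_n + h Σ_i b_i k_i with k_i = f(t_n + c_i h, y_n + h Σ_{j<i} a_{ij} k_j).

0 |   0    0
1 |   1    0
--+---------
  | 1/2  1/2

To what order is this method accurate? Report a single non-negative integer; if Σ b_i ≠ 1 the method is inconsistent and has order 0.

b = (1/2, 1/2)
c = (0, 1)
Σ b_i: 1/2·1 + 1/2·1 = 1 ✓
b·c: 1/2·1 = 1/2 ✓; 2 stages ⇒ order 2.

2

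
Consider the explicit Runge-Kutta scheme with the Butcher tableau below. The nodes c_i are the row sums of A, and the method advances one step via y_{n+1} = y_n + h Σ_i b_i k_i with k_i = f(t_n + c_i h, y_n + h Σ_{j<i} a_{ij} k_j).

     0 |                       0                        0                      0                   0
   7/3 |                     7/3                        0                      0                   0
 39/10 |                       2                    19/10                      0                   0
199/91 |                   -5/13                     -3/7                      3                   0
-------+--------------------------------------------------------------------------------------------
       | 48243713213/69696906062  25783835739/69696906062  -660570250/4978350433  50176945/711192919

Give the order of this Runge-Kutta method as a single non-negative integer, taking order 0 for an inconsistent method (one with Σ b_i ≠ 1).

b = (48243713213/69696906062, 25783835739/69696906062, -660570250/4978350433, 50176945/711192919)
c = (0, 7/3, 39/10, 199/91)
Ac = (0, 0, 133/30, 107/10)
Σ b_i: 48243713213/69696906062·1 + 25783835739/69696906062·1 + (-660570250/4978350433)·1 + 50176945/711192919·1 = 1 ✓
b·c: 25783835739/69696906062·7/3 + (-660570250/4978350433)·39/10 + 50176945/711192919·199/91 = 1/2 ✓
b·c²: 25783835739/69696906062·49/9 + (-660570250/4978350433)·1521/100 + 50176945/711192919·39601/8281 = 1/3 ✓
b·Ac: (-660570250/4978350433)·133/30 + 50176945/711192919·107/10 = 1/6 ✓
b·c³: 25783835739/69696906062·343/27 + (-660570250/4978350433)·59319/1000 + 50176945/711192919·7880599/753571 = -39688034300147/16309076018508 ≠ 1/4 ⇒ order 3.
b·(c∘Ac): (-660570250/4978350433)·1729/100 + 50176945/711192919·21293/910 = -457523144/711192919 ≠ 1/8
b·Ac²: (-660570250/4978350433)·931/90 + 50176945/711192919·12989/300 = 215337316663/128014725420 ≠ 1/12
b·A²c: 50176945/711192919·133/10 = 1334706737/1422385838 ≠ 1/24

3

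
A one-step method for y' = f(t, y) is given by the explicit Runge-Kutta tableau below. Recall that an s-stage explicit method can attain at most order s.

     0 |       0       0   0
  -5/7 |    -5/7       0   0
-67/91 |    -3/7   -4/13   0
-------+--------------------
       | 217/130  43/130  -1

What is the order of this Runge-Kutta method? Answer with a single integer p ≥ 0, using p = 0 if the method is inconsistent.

b = (217/130, 43/130, -1)
c = (0, -5/7, -67/91)
Ac = (0, 0, 20/91)
Σ b_i: 217/130·1 + 43/130·1 + (-1)·1 = 1 ✓
b·c: 43/130·(-5/7) + (-1)·(-67/91) = 1/2 ✓
b·c²: 43/130·25/49 + (-1)·4489/8281 = -6183/16562 ≠ 1/3 ⇒ order 2.
b·Ac: (-1)·20/91 = -20/91 ≠ 1/6

2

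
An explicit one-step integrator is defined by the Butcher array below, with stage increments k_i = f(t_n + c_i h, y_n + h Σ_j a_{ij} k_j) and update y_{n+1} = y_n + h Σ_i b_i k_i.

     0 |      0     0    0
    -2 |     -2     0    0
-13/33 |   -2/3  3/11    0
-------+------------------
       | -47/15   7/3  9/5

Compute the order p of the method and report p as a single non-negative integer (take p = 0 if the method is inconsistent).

b = (-47/15, 7/3, 9/5)
c = (0, -2, -13/33)
Ac = (0, 0, -6/11)
Σ b_i: (-47/15)·1 + 7/3·1 + 9/5·1 = 1 ✓
b·c: 7/3·(-2) + 9/5·(-13/33) = -887/165 ≠ 1/2 ⇒ order 1.

1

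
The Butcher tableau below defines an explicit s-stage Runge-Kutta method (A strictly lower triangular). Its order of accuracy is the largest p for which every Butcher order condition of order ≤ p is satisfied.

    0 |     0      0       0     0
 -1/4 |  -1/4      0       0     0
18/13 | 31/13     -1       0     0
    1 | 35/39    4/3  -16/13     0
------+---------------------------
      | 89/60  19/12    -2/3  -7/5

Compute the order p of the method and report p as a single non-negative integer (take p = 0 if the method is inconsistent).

1

b = (89/60, 19/12, -2/3, -7/5)
c = (0, -1/4, 18/13, 1)
Ac = (0, 0, 1/4, -1033/507)
Σ b_i: 89/60·1 + 19/12·1 + (-2/3)·1 + (-7/5)·1 = 1 ✓
b·c: 19/12·(-1/4) + (-2/3)·18/13 + (-7/5)·1 = -8483/3120 ≠ 1/2 ⇒ order 1.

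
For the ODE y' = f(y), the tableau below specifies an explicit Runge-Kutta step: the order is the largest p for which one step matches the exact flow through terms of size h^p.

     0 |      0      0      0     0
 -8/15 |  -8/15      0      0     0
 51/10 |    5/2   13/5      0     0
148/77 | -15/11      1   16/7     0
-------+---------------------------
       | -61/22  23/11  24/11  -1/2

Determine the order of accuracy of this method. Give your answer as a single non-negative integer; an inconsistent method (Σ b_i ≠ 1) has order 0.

b = (-61/22, 23/11, 24/11, -1/2)
c = (0, -8/15, 51/10, 148/77)
Ac = (0, 0, -104/75, 1168/105)
Σ b_i: (-61/22)·1 + 23/11·1 + 24/11·1 + (-1/2)·1 = 1 ✓
b·c: 23/11·(-8/15) + 24/11·51/10 + (-1/2)·148/77 = 10454/1155 ≠ 1/2 ⇒ order 1.

1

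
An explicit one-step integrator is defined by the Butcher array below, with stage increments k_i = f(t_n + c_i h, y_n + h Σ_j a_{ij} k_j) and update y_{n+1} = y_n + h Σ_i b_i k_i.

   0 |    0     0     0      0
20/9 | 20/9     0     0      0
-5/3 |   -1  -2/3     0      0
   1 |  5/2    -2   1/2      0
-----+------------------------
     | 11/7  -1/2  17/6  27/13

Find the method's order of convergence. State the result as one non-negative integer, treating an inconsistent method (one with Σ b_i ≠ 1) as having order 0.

0

b = (11/7, -1/2, 17/6, 27/13)
c = (0, 20/9, -5/3, 1)
Ac = (0, 0, -40/27, -95/18)
Σ b_i: 11/7·1 + (-1/2)·1 + 17/6·1 + 27/13·1 = 1633/273 ≠ 1 ⇒ order 0.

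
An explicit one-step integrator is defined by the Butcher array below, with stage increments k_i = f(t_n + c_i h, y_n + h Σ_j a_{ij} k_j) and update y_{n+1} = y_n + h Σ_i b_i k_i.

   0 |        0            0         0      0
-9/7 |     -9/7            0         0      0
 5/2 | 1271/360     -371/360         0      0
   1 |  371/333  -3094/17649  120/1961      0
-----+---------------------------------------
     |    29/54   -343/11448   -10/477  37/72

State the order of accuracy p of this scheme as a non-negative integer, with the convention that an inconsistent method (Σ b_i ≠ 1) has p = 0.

4

b = (29/54, -343/11448, -10/477, 37/72)
c = (0, -9/7, 5/2, 1)
Ac = (0, 0, 53/40, 14/37)
Σ b_i: 29/54·1 + (-343/11448)·1 + (-10/477)·1 + 37/72·1 = 1 ✓
b·c: (-343/11448)·(-9/7) + (-10/477)·5/2 + 37/72·1 = 1/2 ✓
b·c²: (-343/11448)·81/49 + (-10/477)·25/4 + 37/72·1 = 1/3 ✓
b·Ac: (-10/477)·53/40 + 37/72·14/37 = 1/6 ✓
b·c³: (-343/11448)·(-729/343) + (-10/477)·125/8 + 37/72·1 = 1/4 ✓
b·(c∘Ac): (-10/477)·53/16 + 37/72·14/37 = 1/8 ✓
b·Ac²: (-10/477)·(-477/280) + 37/72·24/259 = 1/12 ✓
b·A²c: 37/72·3/37 = 1/24 ✓; 4 stages ⇒ order 4.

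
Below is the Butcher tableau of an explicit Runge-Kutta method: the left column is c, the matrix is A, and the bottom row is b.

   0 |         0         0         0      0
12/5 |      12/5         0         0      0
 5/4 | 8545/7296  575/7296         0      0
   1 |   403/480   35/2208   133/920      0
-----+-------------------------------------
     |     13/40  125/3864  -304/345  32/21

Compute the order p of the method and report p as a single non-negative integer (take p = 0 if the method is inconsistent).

b = (13/40, 125/3864, -304/345, 32/21)
c = (0, 12/5, 5/4, 1)
Ac = (0, 0, 115/608, 7/32)
Σ b_i: 13/40·1 + 125/3864·1 + (-304/345)·1 + 32/21·1 = 1 ✓
b·c: 125/3864·12/5 + (-304/345)·5/4 + 32/21·1 = 1/2 ✓
b·c²: 125/3864·144/25 + (-304/345)·25/16 + 32/21·1 = 1/3 ✓
b·Ac: (-304/345)·115/608 + 32/21·7/32 = 1/6 ✓
b·c³: 125/3864·1728/125 + (-304/345)·125/64 + 32/21·1 = 1/4 ✓
b·(c∘Ac): (-304/345)·575/2432 + 32/21·7/32 = 1/8 ✓
b·Ac²: (-304/345)·69/152 + 32/21·203/640 = 1/12 ✓
b·A²c: 32/21·7/256 = 1/24 ✓; 4 stages ⇒ order 4.

4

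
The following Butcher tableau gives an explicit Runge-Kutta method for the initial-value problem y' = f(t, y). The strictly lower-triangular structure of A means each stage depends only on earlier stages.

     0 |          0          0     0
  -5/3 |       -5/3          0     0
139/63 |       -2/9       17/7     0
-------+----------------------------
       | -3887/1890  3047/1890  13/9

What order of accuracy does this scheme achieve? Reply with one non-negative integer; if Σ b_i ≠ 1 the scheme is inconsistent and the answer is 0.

b = (-3887/1890, 3047/1890, 13/9)
c = (0, -5/3, 139/63)
Ac = (0, 0, -85/21)
Σ b_i: (-3887/1890)·1 + 3047/1890·1 + 13/9·1 = 1 ✓
b·c: 3047/1890·(-5/3) + 13/9·139/63 = 1/2 ✓
b·c²: 3047/1890·25/9 + 13/9·19321/3969 = 822281/71442 ≠ 1/3 ⇒ order 2.
b·Ac: 13/9·(-85/21) = -1105/189 ≠ 1/6

2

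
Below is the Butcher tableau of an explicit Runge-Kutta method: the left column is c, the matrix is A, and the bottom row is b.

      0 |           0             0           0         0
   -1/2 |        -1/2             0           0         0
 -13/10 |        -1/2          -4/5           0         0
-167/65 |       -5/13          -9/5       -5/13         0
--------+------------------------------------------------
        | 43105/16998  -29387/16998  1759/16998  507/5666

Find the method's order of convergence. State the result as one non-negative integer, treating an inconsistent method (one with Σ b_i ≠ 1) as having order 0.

3

b = (43105/16998, -29387/16998, 1759/16998, 507/5666)
c = (0, -1/2, -13/10, -167/65)
Ac = (0, 0, 2/5, 7/5)
Σ b_i: 43105/16998·1 + (-29387/16998)·1 + 1759/16998·1 + 507/5666·1 = 1 ✓
b·c: (-29387/16998)·(-1/2) + 1759/16998·(-13/10) + 507/5666·(-167/65) = 1/2 ✓
b·c²: (-29387/16998)·1/4 + 1759/16998·169/100 + 507/5666·27889/4225 = 1/3 ✓
b·Ac: 1759/16998·2/5 + 507/5666·7/5 = 1/6 ✓
b·c³: (-29387/16998)·(-1/8) + 1759/16998·(-2197/1000) + 507/5666·(-4657463/274625) = -5630371/3682900 ≠ 1/4 ⇒ order 3.
b·(c∘Ac): 1759/16998·(-13/25) + 507/5666·(-1169/325) = -15964/42495 ≠ 1/8
b·Ac²: 1759/16998·(-1/5) + 507/5666·(-11/10) = -20249/169980 ≠ 1/12
b·A²c: 507/5666·(-2/13) = -39/2833 ≠ 1/24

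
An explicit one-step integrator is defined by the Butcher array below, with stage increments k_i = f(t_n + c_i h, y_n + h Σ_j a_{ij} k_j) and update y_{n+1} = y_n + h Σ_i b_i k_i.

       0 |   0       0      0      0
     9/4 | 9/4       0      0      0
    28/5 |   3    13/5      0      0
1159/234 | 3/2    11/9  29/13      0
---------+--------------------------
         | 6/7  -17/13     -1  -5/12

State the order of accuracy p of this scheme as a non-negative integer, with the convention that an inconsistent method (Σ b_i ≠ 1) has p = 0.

0

b = (6/7, -17/13, -1, -5/12)
c = (0, 9/4, 28/5, 1159/234)
Ac = (0, 0, 117/20, 3963/260)
Σ b_i: 6/7·1 + (-17/13)·1 + (-1)·1 + (-5/12)·1 = -2039/1092 ≠ 1 ⇒ order 0.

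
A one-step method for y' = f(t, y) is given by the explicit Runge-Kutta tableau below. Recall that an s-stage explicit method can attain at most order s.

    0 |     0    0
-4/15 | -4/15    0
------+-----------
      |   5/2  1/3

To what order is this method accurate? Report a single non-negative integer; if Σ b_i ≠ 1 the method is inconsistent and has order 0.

b = (5/2, 1/3)
c = (0, -4/15)
Σ b_i: 5/2·1 + 1/3·1 = 17/6 ≠ 1 ⇒ order 0.

0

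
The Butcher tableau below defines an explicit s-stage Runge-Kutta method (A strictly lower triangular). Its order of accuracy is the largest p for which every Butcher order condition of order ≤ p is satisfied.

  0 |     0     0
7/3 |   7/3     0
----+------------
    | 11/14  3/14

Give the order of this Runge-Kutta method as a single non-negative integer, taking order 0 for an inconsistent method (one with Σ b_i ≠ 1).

2

b = (11/14, 3/14)
c = (0, 7/3)
Σ b_i: 11/14·1 + 3/14·1 = 1 ✓
b·c: 3/14·7/3 = 1/2 ✓; 2 stages ⇒ order 2.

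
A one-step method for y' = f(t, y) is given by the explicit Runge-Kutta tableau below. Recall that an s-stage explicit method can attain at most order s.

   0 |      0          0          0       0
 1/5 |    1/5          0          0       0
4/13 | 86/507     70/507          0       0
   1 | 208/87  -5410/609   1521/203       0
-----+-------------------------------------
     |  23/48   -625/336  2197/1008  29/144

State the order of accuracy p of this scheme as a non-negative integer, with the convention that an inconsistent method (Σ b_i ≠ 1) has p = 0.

4

b = (23/48, -625/336, 2197/1008, 29/144)
c = (0, 1/5, 4/13, 1)
Ac = (0, 0, 14/507, 46/87)
Σ b_i: 23/48·1 + (-625/336)·1 + 2197/1008·1 + 29/144·1 = 1 ✓
b·c: (-625/336)·1/5 + 2197/1008·4/13 + 29/144·1 = 1/2 ✓
b·c²: (-625/336)·1/25 + 2197/1008·16/169 + 29/144·1 = 1/3 ✓
b·Ac: 2197/1008·14/507 + 29/144·46/87 = 1/6 ✓
b·c³: (-625/336)·1/125 + 2197/1008·64/2197 + 29/144·1 = 1/4 ✓
b·(c∘Ac): 2197/1008·56/6591 + 29/144·46/87 = 1/8 ✓
b·Ac²: 2197/1008·14/2535 + 29/144·154/435 = 1/12 ✓
b·A²c: 29/144·6/29 = 1/24 ✓; 4 stages ⇒ order 4.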